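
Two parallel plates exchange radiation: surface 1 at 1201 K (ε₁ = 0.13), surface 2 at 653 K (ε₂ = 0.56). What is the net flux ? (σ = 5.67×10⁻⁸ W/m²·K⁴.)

For two large parallel gray plates, q = σ(T₁⁴ − T₂⁴) / (1/ε₁ + 1/ε₂ − 1).
1/ε₁ + 1/ε₂ − 1 = 1/0.13 + 1/0.56 − 1 = 8.478.
T₁⁴ − T₂⁴ = 2.08×10^12 − 1.82×10^11 = 1.90×10^12 K⁴.
q = 5.67×10⁻⁸ × 1.90×10^12 / 8.478 = 12700 W/m².

q ≈ 12700 W/m²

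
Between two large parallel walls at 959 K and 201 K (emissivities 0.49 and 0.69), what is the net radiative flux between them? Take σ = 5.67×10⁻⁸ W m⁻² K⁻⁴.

For two large parallel gray plates, q = σ(T₁⁴ − T₂⁴) / (1/ε₁ + 1/ε₂ − 1).
1/ε₁ + 1/ε₂ − 1 = 1/0.49 + 1/0.69 − 1 = 2.490.
T₁⁴ − T₂⁴ = 8.46×10^11 − 1.63×10^9 = 8.44×10^11 K⁴.
q = 5.67×10⁻⁸ × 8.44×10^11 / 2.490 = 19200 W/m².

q ≈ 19200 W/m²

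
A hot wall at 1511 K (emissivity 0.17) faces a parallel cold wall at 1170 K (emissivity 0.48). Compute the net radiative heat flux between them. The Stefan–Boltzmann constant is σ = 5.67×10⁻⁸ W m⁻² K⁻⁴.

For two large parallel gray plates, q = σ(T₁⁴ − T₂⁴) / (1/ε₁ + 1/ε₂ − 1).
1/ε₁ + 1/ε₂ − 1 = 1/0.17 + 1/0.48 − 1 = 6.966.
T₁⁴ − T₂⁴ = 5.21×10^12 − 1.87×10^12 = 3.34×10^12 K⁴.
q = 5.67×10⁻⁸ × 3.34×10^12 / 6.966 = 27200 W/m².

q ≈ 27200 W/m²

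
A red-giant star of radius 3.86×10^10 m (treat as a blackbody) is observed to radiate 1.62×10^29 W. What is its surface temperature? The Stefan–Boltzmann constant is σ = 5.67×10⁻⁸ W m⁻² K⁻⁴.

A = 4πr² = 4π × (3.86×10^10)² = 1.87×10^22 m².
From P = σAT⁴, T = (P / σA)^(1/4) = (1.62×10^29 / (5.67×10⁻⁸ × 1.87×10^22))^(1/4).
T = (1.53×10^14)^(1/4) = 3510 K.

T ≈ 3510 K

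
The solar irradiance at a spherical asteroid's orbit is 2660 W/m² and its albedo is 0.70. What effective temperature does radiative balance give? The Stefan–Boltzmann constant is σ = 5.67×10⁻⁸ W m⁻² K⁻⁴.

T ≈ 244 K

Power absorbed = (1−a)S·πR²; power emitted = 4πR²σT⁴. Equating and cancelling πR²:
T = ((1−a)S / 4σ)^(1/4) = (798 / (4 × 5.67×10⁻⁸))^(1/4) = (3.52×10^9)^(1/4).
T = 244 K.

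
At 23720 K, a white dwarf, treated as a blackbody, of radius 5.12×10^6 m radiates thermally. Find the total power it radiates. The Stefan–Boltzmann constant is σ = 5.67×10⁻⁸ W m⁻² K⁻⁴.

P ≈ 5.91×10^24 W

A = 4πr² = 4π × (5.12×10^6)² = 3.29×10^14 m².
P = σAT⁴ = 5.67×10⁻⁸ × 3.29×10^14 × (23720)⁴ = 5.67×10⁻⁸ × 3.29×10^14 × 3.17×10^17.
P = 5.91×10^24 W.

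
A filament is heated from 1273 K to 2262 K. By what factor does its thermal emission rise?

P ∝ T⁴, so the ratio is (2262/1273)⁴ = (1.777)⁴ = 9.97.

ratio ≈ 9.97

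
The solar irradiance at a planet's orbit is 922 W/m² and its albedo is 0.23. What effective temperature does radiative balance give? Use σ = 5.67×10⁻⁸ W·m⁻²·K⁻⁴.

Power absorbed = (1−a)S·πR²; power emitted = 4πR²σT⁴. Equating and cancelling πR²:
T = ((1−a)S / 4σ)^(1/4) = (710 / (4 × 5.67×10⁻⁸))^(1/4) = (3.13×10^9)^(1/4).
T = 237 K.

T ≈ 237 K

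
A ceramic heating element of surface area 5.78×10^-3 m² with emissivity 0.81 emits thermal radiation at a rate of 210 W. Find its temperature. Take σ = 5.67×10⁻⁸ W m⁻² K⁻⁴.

T ≈ 943 K

From P = εσAT⁴, T = (P / εσA)^(1/4) = (210 / (0.81 × 5.67×10⁻⁸ × 5.78×10^-3))^(1/4).
T = (7.91×10^11)^(1/4) = 943 K.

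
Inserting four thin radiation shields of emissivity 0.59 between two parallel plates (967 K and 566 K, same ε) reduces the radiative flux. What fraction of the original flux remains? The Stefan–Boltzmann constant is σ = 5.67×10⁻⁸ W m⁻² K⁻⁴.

ratio ≈ 0.200

With N identical shields there are N+1 = 5 gaps in series, each with the same radiative resistance, so the flux falls to 1/(N+1) of its unshielded value.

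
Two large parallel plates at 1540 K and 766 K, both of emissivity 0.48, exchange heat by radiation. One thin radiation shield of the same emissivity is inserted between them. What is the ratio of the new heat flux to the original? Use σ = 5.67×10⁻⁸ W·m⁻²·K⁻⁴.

ratio ≈ 0.500

With N identical shields there are N+1 = 2 gaps in series, each with the same radiative resistance, so the flux falls to 1/(N+1) of its unshielded value.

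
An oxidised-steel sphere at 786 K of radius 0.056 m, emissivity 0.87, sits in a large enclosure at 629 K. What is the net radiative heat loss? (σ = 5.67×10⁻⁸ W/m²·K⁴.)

Q ≈ 438 W

A = 4πr² = 4π × (0.056)² = 0.0394 m².
Q = εσA(T⁴ − T_s⁴). T⁴ − T_s⁴ = (786)⁴ − (629)⁴ = 3.82×10^11 − 1.57×10^11 = 2.25×10^11 K⁴.
Q = 0.87 × 5.67×10⁻⁸ × 0.0394 × 2.25×10^11 = 438 W.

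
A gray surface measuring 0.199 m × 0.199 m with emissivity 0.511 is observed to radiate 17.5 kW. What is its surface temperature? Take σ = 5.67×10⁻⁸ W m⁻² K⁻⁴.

T ≈ 1980 K

A = 0.199 × 0.199 = 0.0396 m².
From P = εσAT⁴, T = (P / εσA)^(1/4) = (17500 / (0.511 × 5.67×10⁻⁸ × 0.0396))^(1/4).
T = (1.53×10^13)^(1/4) = 1980 K.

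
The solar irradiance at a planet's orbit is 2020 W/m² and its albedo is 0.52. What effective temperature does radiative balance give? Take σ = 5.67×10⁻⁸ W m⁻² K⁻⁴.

T ≈ 256 K

Power absorbed = (1−a)S·πR²; power emitted = 4πR²σT⁴. Equating and cancelling πR²:
T = ((1−a)S / 4σ)^(1/4) = (970 / (4 × 5.67×10⁻⁸))^(1/4) = (4.28×10^9)^(1/4).
T = 256 K.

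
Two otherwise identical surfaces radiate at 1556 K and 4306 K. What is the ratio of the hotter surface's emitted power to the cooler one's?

P ∝ T⁴, so the ratio is (4306/1556)⁴ = (2.767)⁴ = 58.6.

ratio ≈ 58.6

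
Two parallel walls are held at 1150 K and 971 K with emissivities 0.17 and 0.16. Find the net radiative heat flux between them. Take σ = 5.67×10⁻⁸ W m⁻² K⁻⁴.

For two large parallel gray plates, q = σ(T₁⁴ − T₂⁴) / (1/ε₁ + 1/ε₂ − 1).
1/ε₁ + 1/ε₂ − 1 = 1/0.17 + 1/0.16 − 1 = 11.13.
T₁⁴ − T₂⁴ = 1.75×10^12 − 8.89×10^11 = 8.60×10^11 K⁴.
q = 5.67×10⁻⁸ × 8.60×10^11 / 11.13 = 4380 W/m².

q ≈ 4380 W/m²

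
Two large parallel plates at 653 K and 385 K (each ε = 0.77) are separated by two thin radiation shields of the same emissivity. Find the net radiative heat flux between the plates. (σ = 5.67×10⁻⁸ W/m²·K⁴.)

q ≈ 1890 W/m²

Each of the 3 gaps contributes resistance (2/ε − 1) = 2/0.77 − 1 = 1.597; total = 4.792.
q = σ(T₁⁴ − T₂⁴) / 4.792 = 5.67×10⁻⁸ × 1.60×10^11 / 4.792 = 1890 W/m².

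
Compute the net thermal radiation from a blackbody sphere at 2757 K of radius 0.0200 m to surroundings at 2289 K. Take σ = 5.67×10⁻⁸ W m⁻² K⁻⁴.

Q ≈ 8640 W

A = 4πr² = 4π × (0.0200)² = 5.03×10^-3 m².
Q = σA(T⁴ − T_s⁴). T⁴ − T_s⁴ = (2757)⁴ − (2289)⁴ = 5.78×10^13 − 2.75×10^13 = 3.03×10^13 K⁴.
Q = 5.67×10⁻⁸ × 5.03×10^-3 × 3.03×10^13 = 8640 W.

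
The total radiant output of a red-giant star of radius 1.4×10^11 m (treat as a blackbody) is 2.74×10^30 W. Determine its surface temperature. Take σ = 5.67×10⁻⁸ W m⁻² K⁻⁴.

A = 4πr² = 4π × (1.4×10^11)² = 2.46×10^23 m².
From P = σAT⁴, T = (P / σA)^(1/4) = (2.74×10^30 / (5.67×10⁻⁸ × 2.46×10^23))^(1/4).
T = (1.96×10^14)^(1/4) = 3740 K.

T ≈ 3740 K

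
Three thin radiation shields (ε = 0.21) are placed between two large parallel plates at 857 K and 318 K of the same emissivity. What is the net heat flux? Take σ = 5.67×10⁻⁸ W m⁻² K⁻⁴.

q ≈ 880 W/m²

Each of the 4 gaps contributes resistance (2/ε − 1) = 2/0.21 − 1 = 8.524; total = 34.10.
q = σ(T₁⁴ − T₂⁴) / 34.10 = 5.67×10⁻⁸ × 5.29×10^11 / 34.10 = 880 W/m².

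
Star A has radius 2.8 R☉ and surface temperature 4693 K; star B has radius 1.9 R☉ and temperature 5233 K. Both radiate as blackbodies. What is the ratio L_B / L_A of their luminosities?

L = 4πR²σT⁴ ∝ R²T⁴, so L_B/L_A = (1.9/2.8)² × (5233/4693)⁴ = 0.460 × 1.55 = 0.712.

L_B/L_A ≈ 0.712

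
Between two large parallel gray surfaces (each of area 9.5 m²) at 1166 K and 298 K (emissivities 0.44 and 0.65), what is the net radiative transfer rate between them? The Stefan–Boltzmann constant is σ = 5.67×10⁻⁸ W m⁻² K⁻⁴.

Q ≈ 3.53×10^5 W

For two large parallel gray plates, q = σ(T₁⁴ − T₂⁴) / (1/ε₁ + 1/ε₂ − 1).
1/ε₁ + 1/ε₂ − 1 = 1/0.44 + 1/0.65 − 1 = 2.811.
T₁⁴ − T₂⁴ = 1.85×10^12 − 7.89×10^9 = 1.84×10^12 K⁴.
q = 5.67×10⁻⁸ × 1.84×10^12 / 2.811 = 37100 W/m².
Q = q·A = 37100 × 9.5 = 3.53×10^5 W.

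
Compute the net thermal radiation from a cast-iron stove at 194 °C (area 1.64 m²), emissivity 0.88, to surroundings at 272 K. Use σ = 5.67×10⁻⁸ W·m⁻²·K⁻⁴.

Convert: 194 °C = 467 K.
Q = εσA(T⁴ − T_s⁴). T⁴ − T_s⁴ = (467)⁴ − (272)⁴ = 4.76×10^10 − 5.47×10^9 = 4.21×10^10 K⁴.
Q = 0.88 × 5.67×10⁻⁸ × 1.64 × 4.21×10^10 = 3440 W.

Q ≈ 3440 W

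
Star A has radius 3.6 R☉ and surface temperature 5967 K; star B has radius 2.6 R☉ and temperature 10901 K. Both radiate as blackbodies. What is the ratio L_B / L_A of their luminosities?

L = 4πR²σT⁴ ∝ R²T⁴, so L_B/L_A = (2.6/3.6)² × (10901/5967)⁴ = 0.522 × 11.1 = 5.81.

L_B/L_A ≈ 5.81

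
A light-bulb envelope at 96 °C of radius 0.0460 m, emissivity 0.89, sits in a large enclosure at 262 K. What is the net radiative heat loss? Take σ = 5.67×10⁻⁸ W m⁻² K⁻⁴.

Q ≈ 18.6 W

A = 4πr² = 4π × (0.0460)² = 0.0266 m².
Convert: 96 °C = 369 K.
Q = εσA(T⁴ − T_s⁴). T⁴ − T_s⁴ = (369)⁴ − (262)⁴ = 1.85×10^10 − 4.71×10^9 = 1.38×10^10 K⁴.
Q = 0.89 × 5.67×10⁻⁸ × 0.0266 × 1.38×10^10 = 18.6 W.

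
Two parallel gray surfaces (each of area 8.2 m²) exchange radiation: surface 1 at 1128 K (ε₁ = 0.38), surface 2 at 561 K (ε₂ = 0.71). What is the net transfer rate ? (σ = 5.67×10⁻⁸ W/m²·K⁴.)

For two large parallel gray plates, q = σ(T₁⁴ − T₂⁴) / (1/ε₁ + 1/ε₂ − 1).
1/ε₁ + 1/ε₂ − 1 = 1/0.38 + 1/0.71 − 1 = 3.040.
T₁⁴ − T₂⁴ = 1.62×10^12 − 9.90×10^10 = 1.52×10^12 K⁴.
q = 5.67×10⁻⁸ × 1.52×10^12 / 3.040 = 28300 W/m².
Q = q·A = 28300 × 8.2 = 2.32×10^5 W.

Q ≈ 2.32×10^5 W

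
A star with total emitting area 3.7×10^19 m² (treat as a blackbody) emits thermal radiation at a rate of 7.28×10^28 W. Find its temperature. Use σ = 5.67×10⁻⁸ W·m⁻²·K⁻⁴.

From P = σAT⁴, T = (P / σA)^(1/4) = (7.28×10^28 / (5.67×10⁻⁸ × 3.70×10^19))^(1/4).
T = (3.47×10^16)^(1/4) = 13600 K.

T ≈ 13600 K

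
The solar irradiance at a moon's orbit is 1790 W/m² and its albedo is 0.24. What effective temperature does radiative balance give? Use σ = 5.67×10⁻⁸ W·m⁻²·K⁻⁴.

Power absorbed = (1−a)S·πR²; power emitted = 4πR²σT⁴. Equating and cancelling πR²:
T = ((1−a)S / 4σ)^(1/4) = (1360 / (4 × 5.67×10⁻⁸))^(1/4) = (6.00×10^9)^(1/4).
T = 278 K.

T ≈ 278 K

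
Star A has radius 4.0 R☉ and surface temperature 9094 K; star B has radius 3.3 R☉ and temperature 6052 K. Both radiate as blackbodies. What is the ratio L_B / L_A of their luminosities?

L_B/L_A ≈ 0.134

L = 4πR²σT⁴ ∝ R²T⁴, so L_B/L_A = (3.3/4.0)² × (6052/9094)⁴ = 0.681 × 0.196 = 0.134.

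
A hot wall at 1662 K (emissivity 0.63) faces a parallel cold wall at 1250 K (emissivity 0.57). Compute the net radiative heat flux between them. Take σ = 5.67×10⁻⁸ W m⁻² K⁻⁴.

For two large parallel gray plates, q = σ(T₁⁴ − T₂⁴) / (1/ε₁ + 1/ε₂ − 1).
1/ε₁ + 1/ε₂ − 1 = 1/0.63 + 1/0.57 − 1 = 2.342.
T₁⁴ − T₂⁴ = 7.63×10^12 − 2.44×10^12 = 5.19×10^12 K⁴.
q = 5.67×10⁻⁸ × 5.19×10^12 / 2.342 = 1.26×10^5 W/m².

q ≈ 1.26×10^5 W/m²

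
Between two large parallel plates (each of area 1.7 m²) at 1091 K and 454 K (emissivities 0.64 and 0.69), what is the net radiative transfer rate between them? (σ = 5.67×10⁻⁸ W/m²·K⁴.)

For two large parallel gray plates, q = σ(T₁⁴ − T₂⁴) / (1/ε₁ + 1/ε₂ − 1).
1/ε₁ + 1/ε₂ − 1 = 1/0.64 + 1/0.69 − 1 = 2.012.
T₁⁴ − T₂⁴ = 1.42×10^12 − 4.25×10^10 = 1.37×10^12 K⁴.
q = 5.67×10⁻⁸ × 1.37×10^12 / 2.012 = 38700 W/m².
Q = q·A = 38700 × 1.7 = 65800 W.

Q ≈ 65800 W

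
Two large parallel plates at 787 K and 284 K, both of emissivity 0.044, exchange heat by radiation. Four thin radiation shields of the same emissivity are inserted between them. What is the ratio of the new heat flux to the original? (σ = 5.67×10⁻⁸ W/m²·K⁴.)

With N identical shields there are N+1 = 5 gaps in series, each with the same radiative resistance, so the flux falls to 1/(N+1) of its unshielded value.

ratio ≈ 0.200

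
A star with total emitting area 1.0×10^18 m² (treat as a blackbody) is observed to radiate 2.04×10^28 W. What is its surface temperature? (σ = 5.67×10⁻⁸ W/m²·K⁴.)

From P = σAT⁴, T = (P / σA)^(1/4) = (2.04×10^28 / (5.67×10⁻⁸ × 1.00×10^18))^(1/4).
T = (3.60×10^17)^(1/4) = 24500 K.

T ≈ 24500 K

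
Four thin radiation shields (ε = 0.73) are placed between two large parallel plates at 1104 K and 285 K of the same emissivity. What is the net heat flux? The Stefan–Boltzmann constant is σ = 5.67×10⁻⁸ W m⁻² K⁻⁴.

q ≈ 9640 W/m²

Each of the 5 gaps contributes resistance (2/ε − 1) = 2/0.73 − 1 = 1.740; total = 8.699.
q = σ(T₁⁴ − T₂⁴) / 8.699 = 5.67×10⁻⁸ × 1.48×10^12 / 8.699 = 9640 W/m².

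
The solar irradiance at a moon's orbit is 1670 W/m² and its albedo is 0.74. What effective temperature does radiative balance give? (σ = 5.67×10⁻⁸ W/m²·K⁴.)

T ≈ 209 K

Power absorbed = (1−a)S·πR²; power emitted = 4πR²σT⁴. Equating and cancelling πR²:
T = ((1−a)S / 4σ)^(1/4) = (434 / (4 × 5.67×10⁻⁸))^(1/4) = (1.91×10^9)^(1/4).
T = 209 K.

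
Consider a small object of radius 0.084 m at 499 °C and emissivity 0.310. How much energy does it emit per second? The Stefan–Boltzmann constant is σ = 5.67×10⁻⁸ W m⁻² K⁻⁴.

A = 4πr² = 4π × (0.084)² = 0.0887 m².
499 °C = 772 K.
Stefan–Boltzmann: P = εσAT⁴ = 0.310 × 5.67×10⁻⁸ × 0.0887 × (772)⁴ = 0.310 × 5.67×10⁻⁸ × 0.0887 × 3.55×10^11.
P = 554 W.

P ≈ 554 W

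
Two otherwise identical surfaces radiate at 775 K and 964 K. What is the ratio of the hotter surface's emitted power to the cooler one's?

P ∝ T⁴, so the ratio is (964/775)⁴ = (1.244)⁴ = 2.39.

ratio ≈ 2.39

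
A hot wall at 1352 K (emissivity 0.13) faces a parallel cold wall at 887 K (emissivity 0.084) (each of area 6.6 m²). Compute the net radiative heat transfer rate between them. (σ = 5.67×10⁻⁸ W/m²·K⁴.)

Q ≈ 54800 W

For two large parallel gray plates, q = σ(T₁⁴ − T₂⁴) / (1/ε₁ + 1/ε₂ − 1).
1/ε₁ + 1/ε₂ − 1 = 1/0.13 + 1/0.084 − 1 = 18.60.
T₁⁴ − T₂⁴ = 3.34×10^12 − 6.19×10^11 = 2.72×10^12 K⁴.
q = 5.67×10⁻⁸ × 2.72×10^12 / 18.60 = 8300 W/m².
Q = q·A = 8300 × 6.6 = 54800 W.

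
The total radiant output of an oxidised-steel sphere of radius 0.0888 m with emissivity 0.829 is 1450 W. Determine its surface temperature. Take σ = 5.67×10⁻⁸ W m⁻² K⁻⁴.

T ≈ 747 K

A = 4πr² = 4π × (0.0888)² = 0.0991 m².
From P = εσAT⁴, T = (P / εσA)^(1/4) = (1450 / (0.829 × 5.67×10⁻⁸ × 0.0991))^(1/4).
T = (3.11×10^11)^(1/4) = 747 K.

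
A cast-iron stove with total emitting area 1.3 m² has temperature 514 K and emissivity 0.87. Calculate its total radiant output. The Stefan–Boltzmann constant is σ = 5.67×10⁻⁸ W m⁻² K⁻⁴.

P = εσAT⁴ = 0.87 × 5.67×10⁻⁸ × 1.30 × (514)⁴ = 0.87 × 5.67×10⁻⁸ × 1.30 × 6.98×10^10.
P = 4480 W.

P ≈ 4480 W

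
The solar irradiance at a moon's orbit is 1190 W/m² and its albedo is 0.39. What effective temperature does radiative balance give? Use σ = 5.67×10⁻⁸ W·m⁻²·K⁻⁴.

Power absorbed = (1−a)S·πR²; power emitted = 4πR²σT⁴. Equating and cancelling πR²:
T = ((1−a)S / 4σ)^(1/4) = (726 / (4 × 5.67×10⁻⁸))^(1/4) = (3.20×10^9)^(1/4).
T = 238 K.

T ≈ 238 K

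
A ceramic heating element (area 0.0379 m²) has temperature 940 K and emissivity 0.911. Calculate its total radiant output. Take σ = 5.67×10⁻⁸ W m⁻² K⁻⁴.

P ≈ 1530 W

Stefan–Boltzmann: P = εσAT⁴ = 0.911 × 5.67×10⁻⁸ × 0.0379 × (940)⁴ = 0.911 × 5.67×10⁻⁸ × 0.0379 × 7.81×10^11.
P = 1530 W.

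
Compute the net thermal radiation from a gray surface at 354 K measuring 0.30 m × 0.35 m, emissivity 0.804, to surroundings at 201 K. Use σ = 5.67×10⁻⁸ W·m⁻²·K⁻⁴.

A = 0.30 × 0.35 = 0.105 m².
Q = εσA(T⁴ − T_s⁴). T⁴ − T_s⁴ = (354)⁴ − (201)⁴ = 1.57×10^10 − 1.63×10^9 = 1.41×10^10 K⁴.
Q = 0.804 × 5.67×10⁻⁸ × 0.105 × 1.41×10^10 = 67.4 W.

Q ≈ 67.4 W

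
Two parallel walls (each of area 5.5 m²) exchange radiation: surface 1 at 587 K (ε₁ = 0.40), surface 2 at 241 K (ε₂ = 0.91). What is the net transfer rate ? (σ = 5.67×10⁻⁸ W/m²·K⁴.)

For two large parallel gray plates, q = σ(T₁⁴ − T₂⁴) / (1/ε₁ + 1/ε₂ − 1).
1/ε₁ + 1/ε₂ − 1 = 1/0.40 + 1/0.91 − 1 = 2.599.
T₁⁴ − T₂⁴ = 1.19×10^11 − 3.37×10^9 = 1.15×10^11 K⁴.
q = 5.67×10⁻⁸ × 1.15×10^11 / 2.599 = 2520 W/m².
Q = q·A = 2520 × 5.5 = 13800 W.

Q ≈ 13800 W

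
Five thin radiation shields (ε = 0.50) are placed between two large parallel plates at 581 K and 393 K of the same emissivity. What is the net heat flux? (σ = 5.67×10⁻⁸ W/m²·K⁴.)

Each of the 6 gaps contributes resistance (2/ε − 1) = 2/0.50 − 1 = 3.000; total = 18.00.
q = σ(T₁⁴ − T₂⁴) / 18.00 = 5.67×10⁻⁸ × 9.01×10^10 / 18.00 = 284 W/m².

q ≈ 284 W/m²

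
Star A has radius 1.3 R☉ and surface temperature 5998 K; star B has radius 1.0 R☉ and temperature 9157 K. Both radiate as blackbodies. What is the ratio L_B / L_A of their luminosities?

L_B/L_A ≈ 3.21

L = 4πR²σT⁴ ∝ R²T⁴, so L_B/L_A = (1.0/1.3)² × (9157/5998)⁴ = 0.592 × 5.43 = 3.21.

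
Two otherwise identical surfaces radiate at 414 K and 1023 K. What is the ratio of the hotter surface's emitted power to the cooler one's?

ratio ≈ 37.3

P ∝ T⁴, so the ratio is (1023/414)⁴ = (2.471)⁴ = 37.3.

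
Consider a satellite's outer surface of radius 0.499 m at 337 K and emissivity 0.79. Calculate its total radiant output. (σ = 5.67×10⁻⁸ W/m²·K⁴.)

A = 4πr² = 4π × (0.499)² = 3.13 m².
Stefan–Boltzmann: P = εσAT⁴ = 0.79 × 5.67×10⁻⁸ × 3.13 × (337)⁴ = 0.79 × 5.67×10⁻⁸ × 3.13 × 1.29×10^10.
P = 1810 W.

P ≈ 1810 W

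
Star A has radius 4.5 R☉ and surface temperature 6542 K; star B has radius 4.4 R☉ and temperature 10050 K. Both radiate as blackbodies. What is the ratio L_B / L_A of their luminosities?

L = 4πR²σT⁴ ∝ R²T⁴, so L_B/L_A = (4.4/4.5)² × (10050/6542)⁴ = 0.956 × 5.57 = 5.32.

L_B/L_A ≈ 5.32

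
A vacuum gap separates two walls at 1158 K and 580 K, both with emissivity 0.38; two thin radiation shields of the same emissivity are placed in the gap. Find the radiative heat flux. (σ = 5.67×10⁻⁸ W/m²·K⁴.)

q ≈ 7470 W/m²

Each of the 3 gaps contributes resistance (2/ε − 1) = 2/0.38 − 1 = 4.263; total = 12.79.
q = σ(T₁⁴ − T₂⁴) / 12.79 = 5.67×10⁻⁸ × 1.69×10^12 / 12.79 = 7470 W/m².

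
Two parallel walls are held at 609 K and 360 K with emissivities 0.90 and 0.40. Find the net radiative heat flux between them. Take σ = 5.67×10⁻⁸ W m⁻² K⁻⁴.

q ≈ 2620 W/m²

For two large parallel gray plates, q = σ(T₁⁴ − T₂⁴) / (1/ε₁ + 1/ε₂ − 1).
1/ε₁ + 1/ε₂ − 1 = 1/0.90 + 1/0.40 − 1 = 2.611.
T₁⁴ − T₂⁴ = 1.38×10^11 − 1.68×10^10 = 1.21×10^11 K⁴.
q = 5.67×10⁻⁸ × 1.21×10^11 / 2.611 = 2620 W/m².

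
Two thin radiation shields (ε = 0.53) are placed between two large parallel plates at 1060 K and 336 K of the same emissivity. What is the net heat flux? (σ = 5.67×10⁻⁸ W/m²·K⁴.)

q ≈ 8520 W/m²

Each of the 3 gaps contributes resistance (2/ε − 1) = 2/0.53 − 1 = 2.774; total = 8.321.
q = σ(T₁⁴ − T₂⁴) / 8.321 = 5.67×10⁻⁸ × 1.25×10^12 / 8.321 = 8520 W/m².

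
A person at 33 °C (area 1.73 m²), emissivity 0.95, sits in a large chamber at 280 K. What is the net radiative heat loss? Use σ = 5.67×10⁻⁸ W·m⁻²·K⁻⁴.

Q ≈ 244 W

Convert: 33 °C = 306 K.
Q = εσA(T⁴ − T_s⁴). T⁴ − T_s⁴ = (306)⁴ − (280)⁴ = 8.77×10^9 − 6.15×10^9 = 2.62×10^9 K⁴.
Q = 0.95 × 5.67×10⁻⁸ × 1.73 × 2.62×10^9 = 244 W.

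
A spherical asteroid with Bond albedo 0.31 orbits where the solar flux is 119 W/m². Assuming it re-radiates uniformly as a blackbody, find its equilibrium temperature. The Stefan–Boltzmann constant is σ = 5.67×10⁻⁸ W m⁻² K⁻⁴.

Power absorbed = (1−a)S·πR²; power emitted = 4πR²σT⁴. Equating and cancelling πR²:
T = ((1−a)S / 4σ)^(1/4) = (82.1 / (4 × 5.67×10⁻⁸))^(1/4) = (3.62×10^8)^(1/4).
T = 138 K.

T ≈ 138 K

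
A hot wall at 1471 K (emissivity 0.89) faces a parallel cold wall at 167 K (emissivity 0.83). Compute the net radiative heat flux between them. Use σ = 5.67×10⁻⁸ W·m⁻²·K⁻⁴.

q ≈ 2.00×10^5 W/m²

For two large parallel gray plates, q = σ(T₁⁴ − T₂⁴) / (1/ε₁ + 1/ε₂ − 1).
1/ε₁ + 1/ε₂ − 1 = 1/0.89 + 1/0.83 − 1 = 1.328.
T₁⁴ − T₂⁴ = 4.68×10^12 − 7.78×10^8 = 4.68×10^12 K⁴.
q = 5.67×10⁻⁸ × 4.68×10^12 / 1.328 = 2.00×10^5 W/m².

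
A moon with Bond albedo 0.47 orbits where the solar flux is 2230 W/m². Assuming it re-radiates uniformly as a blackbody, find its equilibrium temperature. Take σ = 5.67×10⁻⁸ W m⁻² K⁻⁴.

T ≈ 269 K

Power absorbed = (1−a)S·πR²; power emitted = 4πR²σT⁴. Equating and cancelling πR²:
T = ((1−a)S / 4σ)^(1/4) = (1180 / (4 × 5.67×10⁻⁸))^(1/4) = (5.21×10^9)^(1/4).
T = 269 K.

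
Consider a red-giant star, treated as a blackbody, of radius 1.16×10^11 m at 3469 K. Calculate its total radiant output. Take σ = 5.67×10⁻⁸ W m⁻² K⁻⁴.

P ≈ 1.39×10^30 W

A = 4πr² = 4π × (1.16×10^11)² = 1.69×10^23 m².
P = σAT⁴ = 5.67×10⁻⁸ × 1.69×10^23 × (3469)⁴ = 5.67×10⁻⁸ × 1.69×10^23 × 1.45×10^14.
P = 1.39×10^30 W.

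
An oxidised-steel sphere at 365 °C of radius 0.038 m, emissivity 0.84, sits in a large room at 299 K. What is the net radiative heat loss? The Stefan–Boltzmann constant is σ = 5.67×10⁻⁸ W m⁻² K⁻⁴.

A = 4πr² = 4π × (0.038)² = 0.0181 m².
Convert: 365 °C = 638 K.
Q = εσA(T⁴ − T_s⁴). T⁴ − T_s⁴ = (638)⁴ − (299)⁴ = 1.66×10^11 − 7.99×10^9 = 1.58×10^11 K⁴.
Q = 0.84 × 5.67×10⁻⁸ × 0.0181 × 1.58×10^11 = 136 W.

Q ≈ 136 W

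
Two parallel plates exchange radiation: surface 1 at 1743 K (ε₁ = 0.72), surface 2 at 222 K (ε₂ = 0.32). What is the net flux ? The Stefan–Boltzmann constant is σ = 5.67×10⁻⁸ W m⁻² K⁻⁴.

For two large parallel gray plates, q = σ(T₁⁴ − T₂⁴) / (1/ε₁ + 1/ε₂ − 1).
1/ε₁ + 1/ε₂ − 1 = 1/0.72 + 1/0.32 − 1 = 3.514.
T₁⁴ − T₂⁴ = 9.23×10^12 − 2.43×10^9 = 9.23×10^12 K⁴.
q = 5.67×10⁻⁸ × 9.23×10^12 / 3.514 = 1.49×10^5 W/m².

q ≈ 1.49×10^5 W/m²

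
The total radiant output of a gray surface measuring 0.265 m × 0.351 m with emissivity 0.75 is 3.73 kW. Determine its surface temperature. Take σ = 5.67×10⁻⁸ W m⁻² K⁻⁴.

A = 0.265 × 0.351 = 0.0930 m².
From P = εσAT⁴, T = (P / εσA)^(1/4) = (3730 / (0.75 × 5.67×10⁻⁸ × 0.0930))^(1/4).
T = (9.43×10^11)^(1/4) = 985 K.

T ≈ 985 K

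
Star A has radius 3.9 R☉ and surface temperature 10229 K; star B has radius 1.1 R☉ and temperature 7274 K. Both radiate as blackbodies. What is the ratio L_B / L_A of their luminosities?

L = 4πR²σT⁴ ∝ R²T⁴, so L_B/L_A = (1.1/3.9)² × (7274/10229)⁴ = 0.0796 × 0.256 = 0.0203.

L_B/L_A ≈ 0.0203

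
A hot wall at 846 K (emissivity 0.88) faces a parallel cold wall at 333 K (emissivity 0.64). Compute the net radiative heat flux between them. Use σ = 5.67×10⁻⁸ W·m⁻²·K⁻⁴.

For two large parallel gray plates, q = σ(T₁⁴ − T₂⁴) / (1/ε₁ + 1/ε₂ − 1).
1/ε₁ + 1/ε₂ − 1 = 1/0.88 + 1/0.64 − 1 = 1.699.
T₁⁴ − T₂⁴ = 5.12×10^11 − 1.23×10^10 = 5.00×10^11 K⁴.
q = 5.67×10⁻⁸ × 5.00×10^11 / 1.699 = 16700 W/m².

q ≈ 16700 W/m²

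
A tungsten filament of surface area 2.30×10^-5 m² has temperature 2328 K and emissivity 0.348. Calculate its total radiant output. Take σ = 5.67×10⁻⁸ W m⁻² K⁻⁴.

P = εσAT⁴ = 0.348 × 5.67×10⁻⁸ × 2.30×10^-5 × (2328)⁴ = 0.348 × 5.67×10⁻⁸ × 2.30×10^-5 × 2.94×10^13.
P = 13.3 W.

P ≈ 13.3 W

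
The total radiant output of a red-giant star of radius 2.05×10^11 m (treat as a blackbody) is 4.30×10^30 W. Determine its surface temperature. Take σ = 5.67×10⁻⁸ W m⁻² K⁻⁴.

A = 4πr² = 4π × (2.05×10^11)² = 5.28×10^23 m².
From P = σAT⁴, T = (P / σA)^(1/4) = (4.30×10^30 / (5.67×10⁻⁸ × 5.28×10^23))^(1/4).
T = (1.44×10^14)^(1/4) = 3460 K.

T ≈ 3460 K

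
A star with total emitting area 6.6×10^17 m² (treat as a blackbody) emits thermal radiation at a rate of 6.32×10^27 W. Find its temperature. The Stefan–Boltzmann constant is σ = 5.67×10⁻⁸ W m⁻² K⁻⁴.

T ≈ 20300 K

From P = σAT⁴, T = (P / σA)^(1/4) = (6.32×10^27 / (5.67×10⁻⁸ × 6.60×10^17))^(1/4).
T = (1.69×10^17)^(1/4) = 20300 K.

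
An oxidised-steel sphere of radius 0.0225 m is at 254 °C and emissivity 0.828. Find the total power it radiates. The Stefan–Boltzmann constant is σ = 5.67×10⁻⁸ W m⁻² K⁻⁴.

P ≈ 23.0 W

A = 4πr² = 4π × (0.0225)² = 6.36×10^-3 m².
254 °C = 527 K.
P = εσAT⁴ = 0.828 × 5.67×10⁻⁸ × 6.36×10^-3 × (527)⁴ = 0.828 × 5.67×10⁻⁸ × 6.36×10^-3 × 7.71×10^10.
P = 23.0 W.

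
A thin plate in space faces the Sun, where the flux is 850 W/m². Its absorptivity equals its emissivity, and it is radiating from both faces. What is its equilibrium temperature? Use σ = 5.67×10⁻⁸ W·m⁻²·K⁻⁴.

T ≈ 294 K

Absorbed flux αS = emitted flux 2εσT⁴ per unit area; with α = ε this gives T = (S/2σ)^(1/4).
T = (850 / (2 × 5.67×10⁻⁸))^(1/4) = (7.50×10^9)^(1/4).
T = 294 K.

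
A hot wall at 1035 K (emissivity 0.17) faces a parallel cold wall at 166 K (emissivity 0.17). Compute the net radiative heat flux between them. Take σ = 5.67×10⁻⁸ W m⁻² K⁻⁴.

q ≈ 6040 W/m²

For two large parallel gray plates, q = σ(T₁⁴ − T₂⁴) / (1/ε₁ + 1/ε₂ − 1).
1/ε₁ + 1/ε₂ − 1 = 1/0.17 + 1/0.17 − 1 = 10.76.
T₁⁴ − T₂⁴ = 1.15×10^12 − 7.59×10^8 = 1.15×10^12 K⁴.
q = 5.67×10⁻⁸ × 1.15×10^12 / 10.76 = 6040 W/m².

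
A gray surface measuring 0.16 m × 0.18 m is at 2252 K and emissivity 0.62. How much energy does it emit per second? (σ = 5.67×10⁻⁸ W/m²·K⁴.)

P ≈ 26000 W

A = 0.16 × 0.18 = 0.0288 m².
P = εσAT⁴ = 0.62 × 5.67×10⁻⁸ × 0.0288 × (2252)⁴ = 0.62 × 5.67×10⁻⁸ × 0.0288 × 2.57×10^13.
P = 26000 W.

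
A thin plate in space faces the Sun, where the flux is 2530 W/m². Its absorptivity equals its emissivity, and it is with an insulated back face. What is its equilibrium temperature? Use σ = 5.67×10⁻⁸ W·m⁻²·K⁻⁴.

Absorbed flux αS = emitted flux εσT⁴ (one radiating face); with α = ε, T = (S/σ)^(1/4).
T = (2530 / 5.67×10⁻⁸)^(1/4) = (4.46×10^10)^(1/4).
T = 460 K.

T ≈ 460 K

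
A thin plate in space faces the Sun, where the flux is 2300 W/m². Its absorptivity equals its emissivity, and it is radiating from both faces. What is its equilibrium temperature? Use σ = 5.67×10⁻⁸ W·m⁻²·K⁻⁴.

T ≈ 377 K

Absorbed flux αS = emitted flux 2εσT⁴ per unit area; with α = ε this gives T = (S/2σ)^(1/4).
T = (2300 / (2 × 5.67×10⁻⁸))^(1/4) = (2.03×10^10)^(1/4).
T = 377 K.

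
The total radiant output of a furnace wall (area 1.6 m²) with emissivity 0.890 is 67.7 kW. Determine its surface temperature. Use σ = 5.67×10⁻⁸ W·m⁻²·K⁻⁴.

From P = εσAT⁴, T = (P / εσA)^(1/4) = (67700 / (0.890 × 5.67×10⁻⁸ × 1.60))^(1/4).
T = (8.38×10^11)^(1/4) = 957 K.

T ≈ 957 K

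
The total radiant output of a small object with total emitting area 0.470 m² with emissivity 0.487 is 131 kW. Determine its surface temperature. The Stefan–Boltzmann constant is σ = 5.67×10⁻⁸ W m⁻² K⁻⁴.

T ≈ 1780 K

From P = εσAT⁴, T = (P / εσA)^(1/4) = (1.31×10^5 / (0.487 × 5.67×10⁻⁸ × 0.470))^(1/4).
T = (1.01×10^13)^(1/4) = 1780 K.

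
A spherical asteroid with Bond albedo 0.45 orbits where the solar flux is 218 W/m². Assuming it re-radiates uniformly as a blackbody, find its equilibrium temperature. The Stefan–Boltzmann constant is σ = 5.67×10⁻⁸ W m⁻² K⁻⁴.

Power absorbed = (1−a)S·πR²; power emitted = 4πR²σT⁴. Equating and cancelling πR²:
T = ((1−a)S / 4σ)^(1/4) = (120 / (4 × 5.67×10⁻⁸))^(1/4) = (5.29×10^8)^(1/4).
T = 152 K.

T ≈ 152 K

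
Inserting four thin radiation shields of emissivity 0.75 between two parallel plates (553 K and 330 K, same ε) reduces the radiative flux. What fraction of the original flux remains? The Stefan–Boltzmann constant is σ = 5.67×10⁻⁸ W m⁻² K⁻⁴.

ratio ≈ 0.200

With N identical shields there are N+1 = 5 gaps in series, each with the same radiative resistance, so the flux falls to 1/(N+1) of its unshielded value.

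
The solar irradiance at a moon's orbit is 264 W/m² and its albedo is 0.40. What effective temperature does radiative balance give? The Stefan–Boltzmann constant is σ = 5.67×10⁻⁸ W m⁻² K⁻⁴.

T ≈ 163 K

Power absorbed = (1−a)S·πR²; power emitted = 4πR²σT⁴. Equating and cancelling πR²:
T = ((1−a)S / 4σ)^(1/4) = (158 / (4 × 5.67×10⁻⁸))^(1/4) = (6.98×10^8)^(1/4).
T = 163 K.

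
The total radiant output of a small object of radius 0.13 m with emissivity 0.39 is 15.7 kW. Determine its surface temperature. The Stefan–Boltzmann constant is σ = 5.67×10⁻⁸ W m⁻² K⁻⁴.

A = 4πr² = 4π × (0.13)² = 0.212 m².
From P = εσAT⁴, T = (P / εσA)^(1/4) = (15700 / (0.39 × 5.67×10⁻⁸ × 0.212))^(1/4).
T = (3.34×10^12)^(1/4) = 1350 K.

T ≈ 1350 K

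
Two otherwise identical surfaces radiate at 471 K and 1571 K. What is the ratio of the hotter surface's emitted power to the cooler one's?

P ∝ T⁴, so the ratio is (1571/471)⁴ = (3.335)⁴ = 124.

ratio ≈ 124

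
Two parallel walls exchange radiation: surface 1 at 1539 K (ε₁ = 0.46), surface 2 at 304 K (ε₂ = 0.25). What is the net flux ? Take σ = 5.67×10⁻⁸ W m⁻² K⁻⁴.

q ≈ 61400 W/m²

For two large parallel gray plates, q = σ(T₁⁴ − T₂⁴) / (1/ε₁ + 1/ε₂ − 1).
1/ε₁ + 1/ε₂ − 1 = 1/0.46 + 1/0.25 − 1 = 5.174.
T₁⁴ − T₂⁴ = 5.61×10^12 − 8.54×10^9 = 5.60×10^12 K⁴.
q = 5.67×10⁻⁸ × 5.60×10^12 / 5.174 = 61400 W/m².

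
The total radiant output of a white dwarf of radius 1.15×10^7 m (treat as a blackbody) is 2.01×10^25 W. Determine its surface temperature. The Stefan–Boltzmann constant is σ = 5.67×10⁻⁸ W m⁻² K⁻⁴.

T ≈ 21500 K

A = 4πr² = 4π × (1.15×10^7)² = 1.66×10^15 m².
From P = σAT⁴, T = (P / σA)^(1/4) = (2.01×10^25 / (5.67×10⁻⁸ × 1.66×10^15))^(1/4).
T = (2.13×10^17)^(1/4) = 21500 K.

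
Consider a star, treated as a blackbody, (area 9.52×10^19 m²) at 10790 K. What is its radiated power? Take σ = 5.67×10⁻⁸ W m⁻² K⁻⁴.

P = σAT⁴ = 5.67×10⁻⁸ × 9.52×10^19 × (10790)⁴ = 5.67×10⁻⁸ × 9.52×10^19 × 1.36×10^16.
P = 7.32×10^28 W.

P ≈ 7.32×10^28 W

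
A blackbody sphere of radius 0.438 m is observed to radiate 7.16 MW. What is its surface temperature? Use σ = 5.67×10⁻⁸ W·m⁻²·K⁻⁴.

A = 4πr² = 4π × (0.438)² = 2.41 m².
From P = σAT⁴, T = (P / σA)^(1/4) = (7.16×10^6 / (5.67×10⁻⁸ × 2.41))^(1/4).
T = (5.24×10^13)^(1/4) = 2690 K.

T ≈ 2690 K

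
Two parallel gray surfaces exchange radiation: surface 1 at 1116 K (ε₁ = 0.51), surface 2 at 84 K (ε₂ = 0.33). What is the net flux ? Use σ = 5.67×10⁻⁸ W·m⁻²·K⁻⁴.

q ≈ 22000 W/m²

For two large parallel gray plates, q = σ(T₁⁴ − T₂⁴) / (1/ε₁ + 1/ε₂ − 1).
1/ε₁ + 1/ε₂ − 1 = 1/0.51 + 1/0.33 − 1 = 3.991.
T₁⁴ − T₂⁴ = 1.55×10^12 − 4.98×10^7 = 1.55×10^12 K⁴.
q = 5.67×10⁻⁸ × 1.55×10^12 / 3.991 = 22000 W/m².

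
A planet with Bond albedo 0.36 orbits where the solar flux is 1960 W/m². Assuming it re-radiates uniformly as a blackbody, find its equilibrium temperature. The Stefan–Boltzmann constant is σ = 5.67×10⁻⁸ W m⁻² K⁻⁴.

T ≈ 273 K

Power absorbed = (1−a)S·πR²; power emitted = 4πR²σT⁴. Equating and cancelling πR²:
T = ((1−a)S / 4σ)^(1/4) = (1250 / (4 × 5.67×10⁻⁸))^(1/4) = (5.53×10^9)^(1/4).
T = 273 K.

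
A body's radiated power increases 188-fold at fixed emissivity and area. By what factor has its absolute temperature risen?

factor ≈ 3.70

P ∝ T⁴ ⇒ T ∝ P^(1/4), so T scales by (188)^(1/4) = 3.70.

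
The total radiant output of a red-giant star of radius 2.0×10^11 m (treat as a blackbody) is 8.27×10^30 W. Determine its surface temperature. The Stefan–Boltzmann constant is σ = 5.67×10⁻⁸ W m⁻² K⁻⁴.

A = 4πr² = 4π × (2.0×10^11)² = 5.03×10^23 m².
From P = σAT⁴, T = (P / σA)^(1/4) = (8.27×10^30 / (5.67×10⁻⁸ × 5.03×10^23))^(1/4).
T = (2.90×10^14)^(1/4) = 4130 K.

T ≈ 4130 K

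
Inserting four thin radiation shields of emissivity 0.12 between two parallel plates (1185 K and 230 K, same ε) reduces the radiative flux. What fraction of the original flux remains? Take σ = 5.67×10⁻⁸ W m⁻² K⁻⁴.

ratio ≈ 0.200

With N identical shields there are N+1 = 5 gaps in series, each with the same radiative resistance, so the flux falls to 1/(N+1) of its unshielded value.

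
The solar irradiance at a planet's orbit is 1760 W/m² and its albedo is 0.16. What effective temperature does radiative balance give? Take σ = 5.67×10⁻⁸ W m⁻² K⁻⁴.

Power absorbed = (1−a)S·πR²; power emitted = 4πR²σT⁴. Equating and cancelling πR²:
T = ((1−a)S / 4σ)^(1/4) = (1480 / (4 × 5.67×10⁻⁸))^(1/4) = (6.52×10^9)^(1/4).
T = 284 K.

T ≈ 284 K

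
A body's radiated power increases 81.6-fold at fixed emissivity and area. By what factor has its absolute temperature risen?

P ∝ T⁴ ⇒ T ∝ P^(1/4), so T scales by (81.6)^(1/4) = 3.01.

factor ≈ 3.01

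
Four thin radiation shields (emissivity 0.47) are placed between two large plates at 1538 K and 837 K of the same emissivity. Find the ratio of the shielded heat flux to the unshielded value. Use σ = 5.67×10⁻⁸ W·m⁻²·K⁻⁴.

ratio ≈ 0.200

With N identical shields there are N+1 = 5 gaps in series, each with the same radiative resistance, so the flux falls to 1/(N+1) of its unshielded value.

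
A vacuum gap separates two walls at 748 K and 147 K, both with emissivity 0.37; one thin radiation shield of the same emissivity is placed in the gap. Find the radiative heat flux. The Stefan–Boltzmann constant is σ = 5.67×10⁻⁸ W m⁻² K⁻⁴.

q ≈ 2010 W/m²

Each of the 2 gaps contributes resistance (2/ε − 1) = 2/0.37 − 1 = 4.405; total = 8.811.
q = σ(T₁⁴ − T₂⁴) / 8.811 = 5.67×10⁻⁸ × 3.13×10^11 / 8.811 = 2010 W/m².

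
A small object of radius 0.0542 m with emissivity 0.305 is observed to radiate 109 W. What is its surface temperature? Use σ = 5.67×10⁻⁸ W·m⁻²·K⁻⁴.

T ≈ 643 K

A = 4πr² = 4π × (0.0542)² = 0.0369 m².
From P = εσAT⁴, T = (P / εσA)^(1/4) = (109 / (0.305 × 5.67×10⁻⁸ × 0.0369))^(1/4).
T = (1.71×10^11)^(1/4) = 643 K.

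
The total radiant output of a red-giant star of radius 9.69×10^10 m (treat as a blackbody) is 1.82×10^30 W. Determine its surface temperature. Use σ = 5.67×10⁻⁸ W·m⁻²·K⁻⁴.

T ≈ 4060 K

A = 4πr² = 4π × (9.69×10^10)² = 1.18×10^23 m².
From P = σAT⁴, T = (P / σA)^(1/4) = (1.82×10^30 / (5.67×10⁻⁸ × 1.18×10^23))^(1/4).
T = (2.72×10^14)^(1/4) = 4060 K.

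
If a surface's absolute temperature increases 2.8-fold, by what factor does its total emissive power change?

P ∝ T⁴, so the power scales as (2.8)⁴ = 61.5.

factor ≈ 61.5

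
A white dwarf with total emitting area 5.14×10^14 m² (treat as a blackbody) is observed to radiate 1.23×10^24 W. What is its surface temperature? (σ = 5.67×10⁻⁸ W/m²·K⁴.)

From P = σAT⁴, T = (P / σA)^(1/4) = (1.23×10^24 / (5.67×10⁻⁸ × 5.14×10^14))^(1/4).
T = (4.22×10^16)^(1/4) = 14300 K.

T ≈ 14300 K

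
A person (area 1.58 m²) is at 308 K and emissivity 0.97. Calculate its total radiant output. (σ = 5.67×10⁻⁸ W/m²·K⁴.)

P ≈ 782 W

P = εσAT⁴ = 0.97 × 5.67×10⁻⁸ × 1.58 × (308)⁴ = 0.97 × 5.67×10⁻⁸ × 1.58 × 9.00×10^9.
P = 782 W.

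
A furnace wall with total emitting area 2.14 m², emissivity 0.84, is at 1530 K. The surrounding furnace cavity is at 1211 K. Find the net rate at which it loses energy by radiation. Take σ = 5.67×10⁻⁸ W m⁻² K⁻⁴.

Q ≈ 3.39×10^5 W

Q = εσA(T⁴ − T_s⁴). T⁴ − T_s⁴ = (1530)⁴ − (1211)⁴ = 5.48×10^12 − 2.15×10^12 = 3.33×10^12 K⁴.
Q = 0.84 × 5.67×10⁻⁸ × 2.14 × 3.33×10^12 = 3.39×10^5 W.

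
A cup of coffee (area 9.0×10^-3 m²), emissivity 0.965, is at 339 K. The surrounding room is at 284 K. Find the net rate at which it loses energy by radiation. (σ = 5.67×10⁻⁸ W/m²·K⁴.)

Q ≈ 3.30 W

Q = εσA(T⁴ − T_s⁴). T⁴ − T_s⁴ = (339)⁴ − (284)⁴ = 1.32×10^10 − 6.51×10^9 = 6.70×10^9 K⁴.
Q = 0.965 × 5.67×10⁻⁸ × 9.00×10^-3 × 6.70×10^9 = 3.30 W.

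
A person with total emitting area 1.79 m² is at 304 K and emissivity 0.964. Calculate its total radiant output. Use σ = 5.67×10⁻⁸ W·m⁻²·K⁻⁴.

Stefan–Boltzmann: P = εσAT⁴ = 0.964 × 5.67×10⁻⁸ × 1.79 × (304)⁴ = 0.964 × 5.67×10⁻⁸ × 1.79 × 8.54×10^9.
P = 836 W.

P ≈ 836 W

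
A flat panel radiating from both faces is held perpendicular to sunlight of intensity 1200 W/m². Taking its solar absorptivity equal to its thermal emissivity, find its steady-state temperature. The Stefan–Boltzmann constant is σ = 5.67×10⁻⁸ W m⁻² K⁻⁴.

Absorbed flux αS = emitted flux 2εσT⁴ per unit area; with α = ε this gives T = (S/2σ)^(1/4).
T = (1200 / (2 × 5.67×10⁻⁸))^(1/4) = (1.06×10^10)^(1/4).
T = 321 K.

T ≈ 321 K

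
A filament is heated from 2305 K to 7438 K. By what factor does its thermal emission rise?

ratio ≈ 108

P ∝ T⁴, so the ratio is (7438/2305)⁴ = (3.227)⁴ = 108.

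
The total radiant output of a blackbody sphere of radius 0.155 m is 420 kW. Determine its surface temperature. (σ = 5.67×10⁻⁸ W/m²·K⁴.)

A = 4πr² = 4π × (0.155)² = 0.302 m².
From P = σAT⁴, T = (P / σA)^(1/4) = (4.20×10^5 / (5.67×10⁻⁸ × 0.302))^(1/4).
T = (2.45×10^13)^(1/4) = 2230 K.

T ≈ 2230 K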